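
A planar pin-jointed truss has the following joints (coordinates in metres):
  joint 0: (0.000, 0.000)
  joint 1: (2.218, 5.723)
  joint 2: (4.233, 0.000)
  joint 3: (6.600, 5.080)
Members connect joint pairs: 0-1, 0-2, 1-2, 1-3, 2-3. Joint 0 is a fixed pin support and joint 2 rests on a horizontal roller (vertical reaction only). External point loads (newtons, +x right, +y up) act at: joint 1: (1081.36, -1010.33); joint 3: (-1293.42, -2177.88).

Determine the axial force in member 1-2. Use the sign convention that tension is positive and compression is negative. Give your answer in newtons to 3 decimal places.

N=4 nodes, M=5 members, R=3 reactions → 2N=8, M+R=8
member 0 (0-1): L=6.1378, (cx,cy)=(0.3614,0.9324)
member 1 (0-2): L=4.2330, (cx,cy)=(1.0000,0.0000)
member 2 (1-2): L=6.0674, (cx,cy)=(0.3321,-0.9432)
member 3 (1-3): L=4.4289, (cx,cy)=(0.9894,-0.1452)
member 4 (2-3): L=5.6044, (cx,cy)=(0.4223,0.9064)
solve A·x = −loads:
  F[0-1] = +693.5176 N (tension)
  F[0-2] = -462.6757 N (compression)
  F[1-2] = -1716.1126 N (compression)
  F[1-3] = -263.6086 N (compression)
  F[2-3] = -2444.9127 N (compression)
  Rx@0 = +212.0600 N
  Ry@0 = -646.6517 N
  Ry@2 = +3834.8617 N

-1716.113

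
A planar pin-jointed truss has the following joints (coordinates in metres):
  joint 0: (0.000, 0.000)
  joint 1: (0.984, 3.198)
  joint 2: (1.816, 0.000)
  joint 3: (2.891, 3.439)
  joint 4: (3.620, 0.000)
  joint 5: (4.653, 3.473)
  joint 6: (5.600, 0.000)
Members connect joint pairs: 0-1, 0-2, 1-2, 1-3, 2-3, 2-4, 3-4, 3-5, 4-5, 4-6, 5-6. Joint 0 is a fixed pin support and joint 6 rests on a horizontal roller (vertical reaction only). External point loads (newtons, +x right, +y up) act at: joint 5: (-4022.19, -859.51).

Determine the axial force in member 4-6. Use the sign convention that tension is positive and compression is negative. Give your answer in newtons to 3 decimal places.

N=7 nodes, M=11 members, R=3 reactions → 2N=14, M+R=14
member 0 (0-1): L=3.3460, (cx,cy)=(0.2941,0.9558)
member 1 (0-2): L=1.8160, (cx,cy)=(1.0000,0.0000)
member 2 (1-2): L=3.3045, (cx,cy)=(0.2518,-0.9678)
member 3 (1-3): L=1.9222, (cx,cy)=(0.9921,0.1254)
member 4 (2-3): L=3.6031, (cx,cy)=(0.2984,0.9545)
member 5 (2-4): L=1.8040, (cx,cy)=(1.0000,0.0000)
member 6 (3-4): L=3.5154, (cx,cy)=(0.2074,-0.9783)
member 7 (3-5): L=1.7623, (cx,cy)=(0.9998,0.0193)
member 8 (4-5): L=3.6234, (cx,cy)=(0.2851,0.9585)
member 9 (4-6): L=1.9800, (cx,cy)=(1.0000,0.0000)
member 10 (5-6): L=3.5998, (cx,cy)=(0.2631,-0.9648)
solve A·x = −loads:
  F[0-1] = -2761.9620 N (compression)
  F[0-2] = -3209.9361 N (compression)
  F[1-2] = +2538.1821 N (tension)
  F[1-3] = -1462.8642 N (compression)
  F[2-3] = -2573.6276 N (compression)
  F[2-4] = -1803.0173 N (compression)
  F[3-4] = +2643.8968 N (tension)
  F[3-5] = -2767.9587 N (compression)
  F[4-5] = -2698.4089 N (compression)
  F[4-6] = -485.4473 N (compression)
  F[5-6] = +1845.3135 N (tension)
  Rx@0 = +4022.1900 N
  Ry@0 = +2639.8253 N
  Ry@6 = -1780.3153 N

-485.447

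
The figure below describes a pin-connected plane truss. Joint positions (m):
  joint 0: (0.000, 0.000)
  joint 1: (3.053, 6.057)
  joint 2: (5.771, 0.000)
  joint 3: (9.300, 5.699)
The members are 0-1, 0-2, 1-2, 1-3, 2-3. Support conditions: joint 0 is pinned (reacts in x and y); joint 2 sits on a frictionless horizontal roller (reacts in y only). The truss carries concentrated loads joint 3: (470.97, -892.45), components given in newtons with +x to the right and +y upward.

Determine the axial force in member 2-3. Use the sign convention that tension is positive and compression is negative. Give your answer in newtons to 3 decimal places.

N=4 nodes, M=5 members, R=3 reactions → 2N=8, M+R=8
member 0 (0-1): L=6.7829, (cx,cy)=(0.4501,0.8930)
member 1 (0-2): L=5.7710, (cx,cy)=(1.0000,0.0000)
member 2 (1-2): L=6.6389, (cx,cy)=(0.4094,-0.9124)
member 3 (1-3): L=6.2572, (cx,cy)=(0.9984,-0.0572)
member 4 (2-3): L=6.7032, (cx,cy)=(0.5265,0.8502)
solve A·x = −loads:
  F[0-1] = +1131.9795 N (tension)
  F[0-2] = -38.5349 N (compression)
  F[1-2] = -1170.0331 N (compression)
  F[1-3] = +990.1456 N (tension)
  F[2-3] = -983.0686 N (compression)
  Rx@0 = -470.9700 N
  Ry@0 = -1010.8325 N
  Ry@2 = +1903.2825 N

-983.069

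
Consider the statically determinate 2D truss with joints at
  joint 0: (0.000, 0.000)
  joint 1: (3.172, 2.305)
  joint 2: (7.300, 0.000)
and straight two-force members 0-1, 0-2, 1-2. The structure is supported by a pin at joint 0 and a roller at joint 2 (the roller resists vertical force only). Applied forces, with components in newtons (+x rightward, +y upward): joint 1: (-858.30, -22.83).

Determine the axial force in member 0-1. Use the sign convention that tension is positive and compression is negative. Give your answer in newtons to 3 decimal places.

N=3 nodes, M=3 members, R=3 reactions → 2N=6, M+R=6
member 0 (0-1): L=3.9210, (cx,cy)=(0.8090,0.5879)
member 1 (0-2): L=7.3000, (cx,cy)=(1.0000,0.0000)
member 2 (1-2): L=4.7279, (cx,cy)=(0.8731,-0.4875)
solve A·x = −loads:
  F[0-1] = -482.9795 N (compression)
  F[0-2] = -467.5852 N (compression)
  F[1-2] = +535.5413 N (tension)
  Rx@0 = +858.3000 N
  Ry@0 = +283.9211 N
  Ry@2 = -261.0911 N

-482.980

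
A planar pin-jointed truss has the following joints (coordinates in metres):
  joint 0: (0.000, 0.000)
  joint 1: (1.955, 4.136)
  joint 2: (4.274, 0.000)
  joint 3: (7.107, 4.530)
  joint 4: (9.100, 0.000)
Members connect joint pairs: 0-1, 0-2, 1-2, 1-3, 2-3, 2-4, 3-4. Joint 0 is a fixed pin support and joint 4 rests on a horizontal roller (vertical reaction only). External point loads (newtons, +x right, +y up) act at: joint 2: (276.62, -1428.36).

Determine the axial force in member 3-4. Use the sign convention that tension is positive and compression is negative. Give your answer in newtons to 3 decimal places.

N=5 nodes, M=7 members, R=3 reactions → 2N=10, M+R=10
member 0 (0-1): L=4.5748, (cx,cy)=(0.4273,0.9041)
member 1 (0-2): L=4.2740, (cx,cy)=(1.0000,0.0000)
member 2 (1-2): L=4.7418, (cx,cy)=(0.4891,-0.8723)
member 3 (1-3): L=5.1670, (cx,cy)=(0.9971,0.0763)
member 4 (2-3): L=5.3429, (cx,cy)=(0.5302,0.8479)
member 5 (2-4): L=4.8260, (cx,cy)=(1.0000,0.0000)
member 6 (3-4): L=4.9490, (cx,cy)=(0.4027,-0.9153)
solve A·x = −loads:
  F[0-1] = -837.8617 N (compression)
  F[0-2] = +634.6751 N (tension)
  F[1-2] = +802.6364 N (tension)
  F[1-3] = -752.7835 N (compression)
  F[2-3] = +858.9480 N (tension)
  F[2-4] = +295.1480 N (tension)
  F[3-4] = -732.9142 N (compression)
  Rx@0 = -276.6200 N
  Ry@0 = +757.5017 N
  Ry@4 = +670.8583 N

-732.914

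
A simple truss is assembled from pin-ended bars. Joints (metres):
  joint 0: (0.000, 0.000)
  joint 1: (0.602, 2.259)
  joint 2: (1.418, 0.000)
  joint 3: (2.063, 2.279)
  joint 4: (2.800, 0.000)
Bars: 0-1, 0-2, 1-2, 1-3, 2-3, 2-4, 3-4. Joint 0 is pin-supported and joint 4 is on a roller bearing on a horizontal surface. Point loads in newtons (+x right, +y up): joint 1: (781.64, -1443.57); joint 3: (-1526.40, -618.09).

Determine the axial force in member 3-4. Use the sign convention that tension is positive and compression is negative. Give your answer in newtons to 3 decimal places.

-161.855

N=5 nodes, M=7 members, R=3 reactions → 2N=10, M+R=10
member 0 (0-1): L=2.3378, (cx,cy)=(0.2575,0.9663)
member 1 (0-2): L=1.4180, (cx,cy)=(1.0000,0.0000)
member 2 (1-2): L=2.4019, (cx,cy)=(0.3397,-0.9405)
member 3 (1-3): L=1.4611, (cx,cy)=(0.9999,0.0137)
member 4 (2-3): L=2.3685, (cx,cy)=(0.2723,0.9622)
member 5 (2-4): L=1.3820, (cx,cy)=(1.0000,0.0000)
member 6 (3-4): L=2.3952, (cx,cy)=(0.3077,-0.9515)
solve A·x = −loads:
  F[0-1] = -1974.2332 N (compression)
  F[0-2] = -236.3892 N (compression)
  F[1-2] = +472.3248 N (tension)
  F[1-3] = -1450.6127 N (compression)
  F[2-3] = -461.6799 N (compression)
  F[2-4] = +49.8026 N (tension)
  F[3-4] = -161.8554 N (compression)
  Rx@0 = +744.7600 N
  Ry@0 = +1907.6572 N
  Ry@4 = +154.0028 N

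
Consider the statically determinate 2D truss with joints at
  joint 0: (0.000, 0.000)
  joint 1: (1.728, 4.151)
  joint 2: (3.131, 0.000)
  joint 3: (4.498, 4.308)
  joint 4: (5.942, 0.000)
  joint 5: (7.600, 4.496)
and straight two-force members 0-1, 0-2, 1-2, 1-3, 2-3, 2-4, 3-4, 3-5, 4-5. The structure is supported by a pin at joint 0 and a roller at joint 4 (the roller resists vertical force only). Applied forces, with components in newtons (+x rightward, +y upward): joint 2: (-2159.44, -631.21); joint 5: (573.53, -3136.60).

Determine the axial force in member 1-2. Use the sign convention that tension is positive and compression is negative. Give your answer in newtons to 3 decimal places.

N=6 nodes, M=9 members, R=3 reactions → 2N=12, M+R=12
member 0 (0-1): L=4.4963, (cx,cy)=(0.3843,0.9232)
member 1 (0-2): L=3.1310, (cx,cy)=(1.0000,0.0000)
member 2 (1-2): L=4.3817, (cx,cy)=(0.3202,-0.9474)
member 3 (1-3): L=2.7744, (cx,cy)=(0.9984,0.0566)
member 4 (2-3): L=4.5197, (cx,cy)=(0.3025,0.9532)
member 5 (2-4): L=2.8110, (cx,cy)=(1.0000,0.0000)
member 6 (3-4): L=4.5436, (cx,cy)=(0.3178,-0.9482)
member 7 (3-5): L=3.1077, (cx,cy)=(0.9982,0.0605)
member 8 (4-5): L=4.7920, (cx,cy)=(0.3460,0.9382)
solve A·x = −loads:
  F[0-1] = +1094.6242 N (tension)
  F[0-2] = -2006.5908 N (compression)
  F[1-2] = -1021.9740 N (compression)
  F[1-3] = +749.1133 N (tension)
  F[2-3] = +1677.9681 N (tension)
  F[2-4] = -681.8922 N (compression)
  F[3-4] = -1618.4190 N (compression)
  F[3-5] = +1773.0225 N (tension)
  F[4-5] = -3457.4014 N (compression)
  Rx@0 = +1585.9100 N
  Ry@0 = -1010.5591 N
  Ry@4 = +4778.3691 N

-1021.974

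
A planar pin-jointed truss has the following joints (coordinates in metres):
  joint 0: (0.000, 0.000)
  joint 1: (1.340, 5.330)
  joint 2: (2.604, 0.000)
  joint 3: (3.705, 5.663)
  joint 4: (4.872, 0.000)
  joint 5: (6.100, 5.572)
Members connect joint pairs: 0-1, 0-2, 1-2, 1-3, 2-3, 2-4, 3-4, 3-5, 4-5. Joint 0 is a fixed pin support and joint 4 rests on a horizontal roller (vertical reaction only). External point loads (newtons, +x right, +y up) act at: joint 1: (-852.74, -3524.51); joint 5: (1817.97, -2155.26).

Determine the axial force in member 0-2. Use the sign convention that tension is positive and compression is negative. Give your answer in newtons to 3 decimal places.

N=6 nodes, M=9 members, R=3 reactions → 2N=12, M+R=12
member 0 (0-1): L=5.4959, (cx,cy)=(0.2438,0.9698)
member 1 (0-2): L=2.6040, (cx,cy)=(1.0000,0.0000)
member 2 (1-2): L=5.4778, (cx,cy)=(0.2307,-0.9730)
member 3 (1-3): L=2.3883, (cx,cy)=(0.9902,0.1394)
member 4 (2-3): L=5.7690, (cx,cy)=(0.1908,0.9816)
member 5 (2-4): L=2.2680, (cx,cy)=(1.0000,0.0000)
member 6 (3-4): L=5.7820, (cx,cy)=(0.2018,-0.9794)
member 7 (3-5): L=2.3967, (cx,cy)=(0.9993,-0.0380)
member 8 (4-5): L=5.7057, (cx,cy)=(0.2152,0.9766)
solve A·x = −loads:
  F[0-1] = -892.5536 N (compression)
  F[0-2] = +1182.8523 N (tension)
  F[1-2] = -2555.4025 N (compression)
  F[1-3] = +1236.8541 N (tension)
  F[2-3] = +2532.9977 N (tension)
  F[2-4] = +109.7836 N (tension)
  F[3-4] = -2802.9783 N (compression)
  F[3-5] = +2275.5621 N (tension)
  F[4-5] = -2118.5078 N (compression)
  Rx@0 = -965.2300 N
  Ry@0 = +865.6169 N
  Ry@4 = +4814.1531 N

1182.852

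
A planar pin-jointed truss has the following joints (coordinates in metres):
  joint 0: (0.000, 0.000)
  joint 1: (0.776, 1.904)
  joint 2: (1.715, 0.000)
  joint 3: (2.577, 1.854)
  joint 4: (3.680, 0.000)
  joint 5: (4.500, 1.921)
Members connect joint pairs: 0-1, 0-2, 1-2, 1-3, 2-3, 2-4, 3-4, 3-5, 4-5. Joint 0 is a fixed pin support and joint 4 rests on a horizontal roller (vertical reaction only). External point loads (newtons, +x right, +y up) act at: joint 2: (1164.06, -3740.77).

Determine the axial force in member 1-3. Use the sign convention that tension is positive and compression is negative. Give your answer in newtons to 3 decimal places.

N=6 nodes, M=9 members, R=3 reactions → 2N=12, M+R=12
member 0 (0-1): L=2.0561, (cx,cy)=(0.3774,0.9260)
member 1 (0-2): L=1.7150, (cx,cy)=(1.0000,0.0000)
member 2 (1-2): L=2.1230, (cx,cy)=(0.4423,-0.8969)
member 3 (1-3): L=1.8017, (cx,cy)=(0.9996,-0.0278)
member 4 (2-3): L=2.0446, (cx,cy)=(0.4216,0.9068)
member 5 (2-4): L=1.9650, (cx,cy)=(1.0000,0.0000)
member 6 (3-4): L=2.1573, (cx,cy)=(0.5113,-0.8594)
member 7 (3-5): L=1.9242, (cx,cy)=(0.9994,0.0348)
member 8 (4-5): L=2.0887, (cx,cy)=(0.3926,0.9197)
solve A·x = −loads:
  F[0-1] = -2156.9747 N (compression)
  F[0-2] = +1978.1464 N (tension)
  F[1-2] = +2283.6168 N (tension)
  F[1-3] = -1824.8514 N (compression)
  F[2-3] = +1866.6870 N (tension)
  F[2-4] = +1037.1536 N (tension)
  F[3-4] = -2028.5106 N (compression)
  F[3-5] = +0.0000 N (tension)
  F[4-5] = -0.0000 N (compression)
  Rx@0 = -1164.0600 N
  Ry@0 = +1997.4492 N
  Ry@4 = +1743.3208 N

-1824.851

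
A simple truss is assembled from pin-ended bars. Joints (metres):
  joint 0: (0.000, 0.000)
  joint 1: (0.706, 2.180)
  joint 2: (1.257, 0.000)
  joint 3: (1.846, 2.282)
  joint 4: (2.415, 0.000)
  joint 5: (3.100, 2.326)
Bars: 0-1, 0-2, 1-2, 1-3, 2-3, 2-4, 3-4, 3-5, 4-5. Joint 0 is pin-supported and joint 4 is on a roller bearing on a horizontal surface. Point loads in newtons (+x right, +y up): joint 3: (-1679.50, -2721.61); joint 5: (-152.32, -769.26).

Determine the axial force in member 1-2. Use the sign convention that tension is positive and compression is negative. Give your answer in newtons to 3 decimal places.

N=6 nodes, M=9 members, R=3 reactions → 2N=12, M+R=12
member 0 (0-1): L=2.2915, (cx,cy)=(0.3081,0.9514)
member 1 (0-2): L=1.2570, (cx,cy)=(1.0000,0.0000)
member 2 (1-2): L=2.2486, (cx,cy)=(0.2450,-0.9695)
member 3 (1-3): L=1.1446, (cx,cy)=(0.9960,0.0891)
member 4 (2-3): L=2.3568, (cx,cy)=(0.2499,0.9683)
member 5 (2-4): L=1.1580, (cx,cy)=(1.0000,0.0000)
member 6 (3-4): L=2.3519, (cx,cy)=(0.2419,-0.9703)
member 7 (3-5): L=1.2548, (cx,cy)=(0.9994,0.0351)
member 8 (4-5): L=2.4248, (cx,cy)=(0.2825,0.9593)
solve A·x = −loads:
  F[0-1] = -2267.0388 N (compression)
  F[0-2] = -1133.3473 N (compression)
  F[1-2] = +2112.3511 N (tension)
  F[1-3] = -1220.9544 N (compression)
  F[2-3] = -2115.0650 N (compression)
  F[2-4] = -87.1340 N (compression)
  F[3-4] = -579.4350 N (compression)
  F[3-5] = +75.0459 N (tension)
  F[4-5] = -804.6682 N (compression)
  Rx@0 = +1831.8200 N
  Ry@0 = +2156.7571 N
  Ry@4 = +1334.1129 N

2112.351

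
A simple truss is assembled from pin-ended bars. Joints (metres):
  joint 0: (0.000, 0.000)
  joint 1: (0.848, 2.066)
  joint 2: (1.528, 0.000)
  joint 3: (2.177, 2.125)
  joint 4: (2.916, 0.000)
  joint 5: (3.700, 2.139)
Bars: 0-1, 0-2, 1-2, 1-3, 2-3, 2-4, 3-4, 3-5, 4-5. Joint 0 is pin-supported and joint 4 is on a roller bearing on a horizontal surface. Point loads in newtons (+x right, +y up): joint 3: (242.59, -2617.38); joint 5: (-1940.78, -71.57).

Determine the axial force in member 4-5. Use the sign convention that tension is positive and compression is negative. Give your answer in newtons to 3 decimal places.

N=6 nodes, M=9 members, R=3 reactions → 2N=12, M+R=12
member 0 (0-1): L=2.2333, (cx,cy)=(0.3797,0.9251)
member 1 (0-2): L=1.5280, (cx,cy)=(1.0000,0.0000)
member 2 (1-2): L=2.1750, (cx,cy)=(0.3126,-0.9499)
member 3 (1-3): L=1.3303, (cx,cy)=(0.9990,0.0444)
member 4 (2-3): L=2.2219, (cx,cy)=(0.2921,0.9564)
member 5 (2-4): L=1.3880, (cx,cy)=(1.0000,0.0000)
member 6 (3-4): L=2.2498, (cx,cy)=(0.3285,-0.9445)
member 7 (3-5): L=1.5231, (cx,cy)=(1.0000,0.0092)
member 8 (4-5): L=2.2782, (cx,cy)=(0.3441,0.9389)
solve A·x = −loads:
  F[0-1] = -2044.0207 N (compression)
  F[0-2] = -922.0475 N (compression)
  F[1-2] = +1926.3016 N (tension)
  F[1-3] = -1379.7378 N (compression)
  F[2-3] = -1913.1733 N (compression)
  F[2-4] = +239.0142 N (tension)
  F[3-4] = -787.8191 N (compression)
  F[3-5] = -1921.1013 N (compression)
  F[4-5] = -57.4184 N (compression)
  Rx@0 = +1698.1900 N
  Ry@0 = +1890.9320 N
  Ry@4 = +798.0180 N

-57.418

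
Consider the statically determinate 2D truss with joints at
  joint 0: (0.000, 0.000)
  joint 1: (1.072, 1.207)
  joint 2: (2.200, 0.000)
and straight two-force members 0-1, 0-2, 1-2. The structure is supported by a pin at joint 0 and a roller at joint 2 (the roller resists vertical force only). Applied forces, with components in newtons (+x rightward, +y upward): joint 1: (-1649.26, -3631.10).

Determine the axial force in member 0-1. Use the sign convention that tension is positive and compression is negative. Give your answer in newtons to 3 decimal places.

-3700.244

N=3 nodes, M=3 members, R=3 reactions → 2N=6, M+R=6
member 0 (0-1): L=1.6143, (cx,cy)=(0.6641,0.7477)
member 1 (0-2): L=2.2000, (cx,cy)=(1.0000,0.0000)
member 2 (1-2): L=1.6520, (cx,cy)=(0.6828,-0.7306)
solve A·x = −loads:
  F[0-1] = -3700.2436 N (compression)
  F[0-2] = +807.9097 N (tension)
  F[1-2] = -1183.2432 N (compression)
  Rx@0 = +1649.2600 N
  Ry@0 = +2766.6080 N
  Ry@2 = +864.4920 N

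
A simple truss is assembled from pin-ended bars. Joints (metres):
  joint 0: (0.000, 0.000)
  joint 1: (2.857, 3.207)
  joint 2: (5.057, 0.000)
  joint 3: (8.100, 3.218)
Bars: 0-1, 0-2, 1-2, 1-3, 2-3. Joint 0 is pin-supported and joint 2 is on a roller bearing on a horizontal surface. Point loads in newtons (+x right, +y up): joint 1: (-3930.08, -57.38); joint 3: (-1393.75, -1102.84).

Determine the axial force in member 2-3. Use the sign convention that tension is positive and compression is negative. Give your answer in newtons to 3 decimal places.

-1516.820

N=4 nodes, M=5 members, R=3 reactions → 2N=8, M+R=8
member 0 (0-1): L=4.2950, (cx,cy)=(0.6652,0.7467)
member 1 (0-2): L=5.0570, (cx,cy)=(1.0000,0.0000)
member 2 (1-2): L=3.8891, (cx,cy)=(0.5657,-0.8246)
member 3 (1-3): L=5.2430, (cx,cy)=(1.0000,0.0021)
member 4 (2-3): L=4.4289, (cx,cy)=(0.6871,0.7266)
solve A·x = −loads:
  F[0-1] = -3670.3797 N (compression)
  F[0-2] = -2882.3405 N (compression)
  F[1-2] = +3252.9794 N (tension)
  F[1-3] = -351.5825 N (compression)
  F[2-3] = -1516.8205 N (compression)
  Rx@0 = +5323.8300 N
  Ry@0 = +2740.5869 N
  Ry@2 = -1580.3669 N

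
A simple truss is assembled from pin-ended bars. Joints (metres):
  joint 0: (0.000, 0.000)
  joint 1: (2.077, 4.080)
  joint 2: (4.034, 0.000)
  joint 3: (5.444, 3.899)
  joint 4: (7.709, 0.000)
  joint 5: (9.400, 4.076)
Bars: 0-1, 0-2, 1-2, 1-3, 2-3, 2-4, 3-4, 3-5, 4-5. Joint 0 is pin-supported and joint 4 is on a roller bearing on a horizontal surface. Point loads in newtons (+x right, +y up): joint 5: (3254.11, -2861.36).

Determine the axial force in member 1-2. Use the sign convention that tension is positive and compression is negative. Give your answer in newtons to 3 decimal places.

-2746.448

N=6 nodes, M=9 members, R=3 reactions → 2N=12, M+R=12
member 0 (0-1): L=4.5782, (cx,cy)=(0.4537,0.8912)
member 1 (0-2): L=4.0340, (cx,cy)=(1.0000,0.0000)
member 2 (1-2): L=4.5251, (cx,cy)=(0.4325,-0.9016)
member 3 (1-3): L=3.3719, (cx,cy)=(0.9986,-0.0537)
member 4 (2-3): L=4.1461, (cx,cy)=(0.3401,0.9404)
member 5 (2-4): L=3.6750, (cx,cy)=(1.0000,0.0000)
member 6 (3-4): L=4.5091, (cx,cy)=(0.5023,-0.8647)
member 7 (3-5): L=3.9600, (cx,cy)=(0.9990,0.0447)
member 8 (4-5): L=4.4129, (cx,cy)=(0.3832,0.9237)
solve A·x = −loads:
  F[0-1] = +2634.9652 N (tension)
  F[0-2] = +2058.7125 N (tension)
  F[1-2] = -2746.4481 N (compression)
  F[1-3] = +2386.6213 N (tension)
  F[2-3] = +2633.2668 N (tension)
  F[2-4] = -24.5840 N (compression)
  F[3-4] = -2481.5217 N (compression)
  F[3-5] = +4529.7194 N (tension)
  F[4-5] = -3317.0296 N (compression)
  Rx@0 = -3254.1100 N
  Ry@0 = -2348.2050 N
  Ry@4 = +5209.5650 N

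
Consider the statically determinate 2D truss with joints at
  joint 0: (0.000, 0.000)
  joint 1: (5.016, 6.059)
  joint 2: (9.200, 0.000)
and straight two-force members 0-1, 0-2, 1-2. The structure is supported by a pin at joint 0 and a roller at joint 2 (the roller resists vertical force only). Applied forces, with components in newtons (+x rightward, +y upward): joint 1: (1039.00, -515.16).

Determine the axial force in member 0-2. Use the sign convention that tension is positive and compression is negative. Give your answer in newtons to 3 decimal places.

N=3 nodes, M=3 members, R=3 reactions → 2N=6, M+R=6
member 0 (0-1): L=7.8659, (cx,cy)=(0.6377,0.7703)
member 1 (0-2): L=9.2000, (cx,cy)=(1.0000,0.0000)
member 2 (1-2): L=7.3632, (cx,cy)=(0.5682,-0.8229)
solve A·x = −loads:
  F[0-1] = +584.1767 N (tension)
  F[0-2] = +666.4748 N (tension)
  F[1-2] = -1172.9005 N (compression)
  Rx@0 = -1039.0000 N
  Ry@0 = -449.9860 N
  Ry@2 = +965.1460 N

666.475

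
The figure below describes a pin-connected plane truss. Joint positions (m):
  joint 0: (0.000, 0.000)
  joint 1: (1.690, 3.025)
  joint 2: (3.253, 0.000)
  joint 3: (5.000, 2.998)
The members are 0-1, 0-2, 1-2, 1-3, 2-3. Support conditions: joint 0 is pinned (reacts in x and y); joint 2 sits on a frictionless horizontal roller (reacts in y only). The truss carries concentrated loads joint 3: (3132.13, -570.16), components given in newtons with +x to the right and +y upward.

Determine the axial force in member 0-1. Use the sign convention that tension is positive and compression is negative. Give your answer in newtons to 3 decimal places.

N=4 nodes, M=5 members, R=3 reactions → 2N=8, M+R=8
member 0 (0-1): L=3.4651, (cx,cy)=(0.4877,0.8730)
member 1 (0-2): L=3.2530, (cx,cy)=(1.0000,0.0000)
member 2 (1-2): L=3.4049, (cx,cy)=(0.4590,-0.8884)
member 3 (1-3): L=3.3101, (cx,cy)=(1.0000,-0.0082)
member 4 (2-3): L=3.4699, (cx,cy)=(0.5035,0.8640)
solve A·x = −loads:
  F[0-1] = +3657.2894 N (tension)
  F[0-2] = +1348.3810 N (tension)
  F[1-2] = -3625.4761 N (compression)
  F[1-3] = +3448.1000 N (tension)
  F[2-3] = -627.3483 N (compression)
  Rx@0 = -3132.1300 N
  Ry@0 = -3192.8052 N
  Ry@2 = +3762.9652 N

3657.289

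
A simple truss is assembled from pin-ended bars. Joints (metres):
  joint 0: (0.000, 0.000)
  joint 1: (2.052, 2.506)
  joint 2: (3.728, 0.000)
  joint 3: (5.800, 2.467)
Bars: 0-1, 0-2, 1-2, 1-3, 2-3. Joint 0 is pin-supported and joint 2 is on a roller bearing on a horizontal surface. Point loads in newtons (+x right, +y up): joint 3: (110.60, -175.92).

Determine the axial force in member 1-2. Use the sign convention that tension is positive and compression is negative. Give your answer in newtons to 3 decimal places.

N=4 nodes, M=5 members, R=3 reactions → 2N=8, M+R=8
member 0 (0-1): L=3.2389, (cx,cy)=(0.6335,0.7737)
member 1 (0-2): L=3.7280, (cx,cy)=(1.0000,0.0000)
member 2 (1-2): L=3.0148, (cx,cy)=(0.5559,-0.8312)
member 3 (1-3): L=3.7482, (cx,cy)=(0.9999,-0.0104)
member 4 (2-3): L=3.2217, (cx,cy)=(0.6431,0.7657)
solve A·x = −loads:
  F[0-1] = +220.9675 N (tension)
  F[0-2] = -29.3919 N (compression)
  F[1-2] = -208.8822 N (compression)
  F[1-3] = +256.1284 N (tension)
  F[2-3] = -226.2560 N (compression)
  Rx@0 = -110.6000 N
  Ry@0 = -170.9647 N
  Ry@2 = +346.8847 N

-208.882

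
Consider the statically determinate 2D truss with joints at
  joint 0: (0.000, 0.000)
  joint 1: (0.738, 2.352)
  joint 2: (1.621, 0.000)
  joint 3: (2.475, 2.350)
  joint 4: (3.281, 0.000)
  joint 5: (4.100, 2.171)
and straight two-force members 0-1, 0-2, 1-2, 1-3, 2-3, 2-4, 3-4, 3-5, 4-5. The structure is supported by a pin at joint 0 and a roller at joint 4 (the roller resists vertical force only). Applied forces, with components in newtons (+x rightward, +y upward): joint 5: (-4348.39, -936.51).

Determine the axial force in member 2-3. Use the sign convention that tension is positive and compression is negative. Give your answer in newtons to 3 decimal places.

-2814.885

N=6 nodes, M=9 members, R=3 reactions → 2N=12, M+R=12
member 0 (0-1): L=2.4651, (cx,cy)=(0.2994,0.9541)
member 1 (0-2): L=1.6210, (cx,cy)=(1.0000,0.0000)
member 2 (1-2): L=2.5123, (cx,cy)=(0.3515,-0.9362)
member 3 (1-3): L=1.7370, (cx,cy)=(1.0000,-0.0012)
member 4 (2-3): L=2.5004, (cx,cy)=(0.3416,0.9399)
member 5 (2-4): L=1.6600, (cx,cy)=(1.0000,0.0000)
member 6 (3-4): L=2.4844, (cx,cy)=(0.3244,-0.9459)
member 7 (3-5): L=1.6348, (cx,cy)=(0.9940,-0.1095)
member 8 (4-5): L=2.3203, (cx,cy)=(0.3530,0.9356)
solve A·x = −loads:
  F[0-1] = -2770.5879 N (compression)
  F[0-2] = -3518.9216 N (compression)
  F[1-2] = +2825.9054 N (tension)
  F[1-3] = -1822.6973 N (compression)
  F[2-3] = -2814.8851 N (compression)
  F[2-4] = -1564.2688 N (compression)
  F[3-4] = +3241.3489 N (tension)
  F[3-5] = -3858.9038 N (compression)
  F[4-5] = -1452.5163 N (compression)
  Rx@0 = +4348.3900 N
  Ry@0 = +2643.5090 N
  Ry@4 = -1706.9990 N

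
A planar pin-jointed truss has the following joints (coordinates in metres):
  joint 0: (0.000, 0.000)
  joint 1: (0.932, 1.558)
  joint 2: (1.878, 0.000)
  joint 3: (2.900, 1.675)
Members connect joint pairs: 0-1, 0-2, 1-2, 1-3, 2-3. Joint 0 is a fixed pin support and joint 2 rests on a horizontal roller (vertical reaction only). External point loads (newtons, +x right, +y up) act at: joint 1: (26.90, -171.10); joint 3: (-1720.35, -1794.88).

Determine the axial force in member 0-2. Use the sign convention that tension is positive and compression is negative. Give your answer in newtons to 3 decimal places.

N=4 nodes, M=5 members, R=3 reactions → 2N=8, M+R=8
member 0 (0-1): L=1.8155, (cx,cy)=(0.5134,0.8582)
member 1 (0-2): L=1.8780, (cx,cy)=(1.0000,0.0000)
member 2 (1-2): L=1.8227, (cx,cy)=(0.5190,-0.8548)
member 3 (1-3): L=1.9715, (cx,cy)=(0.9982,0.0593)
member 4 (2-3): L=1.9622, (cx,cy)=(0.5209,0.8536)
solve A·x = −loads:
  F[0-1] = -724.2085 N (compression)
  F[0-2] = -1321.6694 N (compression)
  F[1-2] = +481.7993 N (tension)
  F[1-3] = -649.8831 N (compression)
  F[2-3] = -2057.4217 N (compression)
  Rx@0 = +1693.4500 N
  Ry@0 = +621.4959 N
  Ry@2 = +1344.4841 N

-1321.669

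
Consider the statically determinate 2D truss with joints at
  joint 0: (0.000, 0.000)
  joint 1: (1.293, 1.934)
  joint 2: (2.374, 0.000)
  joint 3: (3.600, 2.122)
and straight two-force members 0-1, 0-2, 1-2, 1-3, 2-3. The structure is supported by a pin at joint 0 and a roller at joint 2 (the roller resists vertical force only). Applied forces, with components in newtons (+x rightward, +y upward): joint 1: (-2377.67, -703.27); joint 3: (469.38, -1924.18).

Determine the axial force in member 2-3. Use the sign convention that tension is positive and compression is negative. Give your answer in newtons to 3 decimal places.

N=4 nodes, M=5 members, R=3 reactions → 2N=8, M+R=8
member 0 (0-1): L=2.3264, (cx,cy)=(0.5558,0.8313)
member 1 (0-2): L=2.3740, (cx,cy)=(1.0000,0.0000)
member 2 (1-2): L=2.2156, (cx,cy)=(0.4879,-0.8729)
member 3 (1-3): L=2.3146, (cx,cy)=(0.9967,0.0812)
member 4 (2-3): L=2.4507, (cx,cy)=(0.5003,0.8659)
solve A·x = −loads:
  F[0-1] = -1015.2115 N (compression)
  F[0-2] = -1344.0447 N (compression)
  F[1-2] = +316.0832 N (tension)
  F[1-3] = +1664.7071 N (tension)
  F[2-3] = -2378.3982 N (compression)
  Rx@0 = +1908.2900 N
  Ry@0 = +843.9678 N
  Ry@2 = +1783.4822 N

-2378.398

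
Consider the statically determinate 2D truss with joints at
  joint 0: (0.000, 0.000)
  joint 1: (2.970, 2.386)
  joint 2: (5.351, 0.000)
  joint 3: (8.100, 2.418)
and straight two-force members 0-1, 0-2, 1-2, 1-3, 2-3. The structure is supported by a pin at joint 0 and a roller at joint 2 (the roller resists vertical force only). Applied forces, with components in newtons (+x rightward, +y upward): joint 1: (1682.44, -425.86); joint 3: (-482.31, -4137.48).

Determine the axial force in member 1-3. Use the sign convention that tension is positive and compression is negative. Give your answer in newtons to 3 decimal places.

N=4 nodes, M=5 members, R=3 reactions → 2N=8, M+R=8
member 0 (0-1): L=3.8097, (cx,cy)=(0.7796,0.6263)
member 1 (0-2): L=5.3510, (cx,cy)=(1.0000,0.0000)
member 2 (1-2): L=3.3708, (cx,cy)=(0.7064,-0.7078)
member 3 (1-3): L=5.1301, (cx,cy)=(1.0000,0.0062)
member 4 (2-3): L=3.6611, (cx,cy)=(0.7509,0.6605)
solve A·x = −loads:
  F[0-1] = +3941.1672 N (tension)
  F[0-2] = -1872.3517 N (compression)
  F[1-2] = -4051.2495 N (compression)
  F[1-3] = +4251.7842 N (tension)
  F[2-3] = -6304.7420 N (compression)
  Rx@0 = -1200.1300 N
  Ry@0 = -2468.3304 N
  Ry@2 = +7031.6704 N

4251.784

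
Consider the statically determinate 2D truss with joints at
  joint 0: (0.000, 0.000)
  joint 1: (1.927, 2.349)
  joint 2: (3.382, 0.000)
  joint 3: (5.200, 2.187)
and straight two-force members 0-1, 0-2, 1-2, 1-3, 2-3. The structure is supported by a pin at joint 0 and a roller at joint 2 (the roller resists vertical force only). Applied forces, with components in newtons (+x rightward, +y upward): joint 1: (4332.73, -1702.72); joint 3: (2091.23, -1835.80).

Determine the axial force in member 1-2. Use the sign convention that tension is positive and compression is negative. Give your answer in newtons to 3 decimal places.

N=4 nodes, M=5 members, R=3 reactions → 2N=8, M+R=8
member 0 (0-1): L=3.0383, (cx,cy)=(0.6342,0.7731)
member 1 (0-2): L=3.3820, (cx,cy)=(1.0000,0.0000)
member 2 (1-2): L=2.7631, (cx,cy)=(0.5266,-0.8501)
member 3 (1-3): L=3.2770, (cx,cy)=(0.9988,-0.0494)
member 4 (2-3): L=2.8440, (cx,cy)=(0.6393,0.7690)
solve A·x = −loads:
  F[0-1] = +5970.4236 N (tension)
  F[0-2] = +2637.2729 N (tension)
  F[1-2] = -7634.9025 N (compression)
  F[1-3] = +3478.5886 N (tension)
  F[2-3] = -2163.6373 N (compression)
  Rx@0 = -6423.9600 N
  Ry@0 = -4615.9461 N
  Ry@2 = +8154.4661 N

-7634.903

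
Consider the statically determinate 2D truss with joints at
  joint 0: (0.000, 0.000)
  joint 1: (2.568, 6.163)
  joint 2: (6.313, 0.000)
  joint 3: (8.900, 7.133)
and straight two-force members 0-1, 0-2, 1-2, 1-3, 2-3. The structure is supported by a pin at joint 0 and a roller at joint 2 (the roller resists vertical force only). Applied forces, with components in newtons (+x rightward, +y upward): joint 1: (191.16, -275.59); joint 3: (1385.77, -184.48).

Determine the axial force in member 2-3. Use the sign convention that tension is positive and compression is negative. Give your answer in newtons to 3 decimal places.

N=4 nodes, M=5 members, R=3 reactions → 2N=8, M+R=8
member 0 (0-1): L=6.6766, (cx,cy)=(0.3846,0.9231)
member 1 (0-2): L=6.3130, (cx,cy)=(1.0000,0.0000)
member 2 (1-2): L=7.2116, (cx,cy)=(0.5193,-0.8546)
member 3 (1-3): L=6.4059, (cx,cy)=(0.9885,0.1514)
member 4 (2-3): L=7.5876, (cx,cy)=(0.3409,0.9401)
solve A·x = −loads:
  F[0-1] = +1803.2158 N (tension)
  F[0-2] = +883.3663 N (tension)
  F[1-2] = -1994.4746 N (compression)
  F[1-3] = +1556.0779 N (tension)
  F[2-3] = -446.8836 N (compression)
  Rx@0 = -1576.9300 N
  Ry@0 = -1664.4989 N
  Ry@2 = +2124.5689 N

-446.884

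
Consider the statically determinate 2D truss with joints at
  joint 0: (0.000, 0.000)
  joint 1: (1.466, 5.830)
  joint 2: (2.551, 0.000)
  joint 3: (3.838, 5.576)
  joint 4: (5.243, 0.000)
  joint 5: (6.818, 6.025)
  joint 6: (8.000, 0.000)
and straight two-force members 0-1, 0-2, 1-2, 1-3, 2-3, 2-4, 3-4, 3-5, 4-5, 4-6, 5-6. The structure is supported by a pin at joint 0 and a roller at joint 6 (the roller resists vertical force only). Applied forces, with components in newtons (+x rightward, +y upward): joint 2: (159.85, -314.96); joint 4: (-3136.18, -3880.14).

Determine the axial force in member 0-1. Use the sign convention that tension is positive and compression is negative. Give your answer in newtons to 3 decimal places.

-1600.027

N=7 nodes, M=11 members, R=3 reactions → 2N=14, M+R=14
member 0 (0-1): L=6.0115, (cx,cy)=(0.2439,0.9698)
member 1 (0-2): L=2.5510, (cx,cy)=(1.0000,0.0000)
member 2 (1-2): L=5.9301, (cx,cy)=(0.1830,-0.9831)
member 3 (1-3): L=2.3856, (cx,cy)=(0.9943,-0.1065)
member 4 (2-3): L=5.7226, (cx,cy)=(0.2249,0.9744)
member 5 (2-4): L=2.6920, (cx,cy)=(1.0000,0.0000)
member 6 (3-4): L=5.7503, (cx,cy)=(0.2443,-0.9697)
member 7 (3-5): L=3.0136, (cx,cy)=(0.9888,0.1490)
member 8 (4-5): L=6.2275, (cx,cy)=(0.2529,0.9675)
member 9 (4-6): L=2.7570, (cx,cy)=(1.0000,0.0000)
member 10 (5-6): L=6.1398, (cx,cy)=(0.1925,-0.9813)
solve A·x = −loads:
  F[0-1] = -1600.0270 N (compression)
  F[0-2] = -2586.1375 N (compression)
  F[1-2] = +1653.8229 N (tension)
  F[1-3] = -696.7444 N (compression)
  F[2-3] = -1345.4118 N (compression)
  F[2-4] = -2140.8161 N (compression)
  F[3-4] = +1079.7638 N (tension)
  F[3-5] = -1273.4014 N (compression)
  F[4-5] = +2928.3044 N (tension)
  F[4-6] = +518.5850 N (tension)
  F[5-6] = -2693.7680 N (compression)
  Rx@0 = +2976.3300 N
  Ry@0 = +1551.7204 N
  Ry@6 = +2643.3796 N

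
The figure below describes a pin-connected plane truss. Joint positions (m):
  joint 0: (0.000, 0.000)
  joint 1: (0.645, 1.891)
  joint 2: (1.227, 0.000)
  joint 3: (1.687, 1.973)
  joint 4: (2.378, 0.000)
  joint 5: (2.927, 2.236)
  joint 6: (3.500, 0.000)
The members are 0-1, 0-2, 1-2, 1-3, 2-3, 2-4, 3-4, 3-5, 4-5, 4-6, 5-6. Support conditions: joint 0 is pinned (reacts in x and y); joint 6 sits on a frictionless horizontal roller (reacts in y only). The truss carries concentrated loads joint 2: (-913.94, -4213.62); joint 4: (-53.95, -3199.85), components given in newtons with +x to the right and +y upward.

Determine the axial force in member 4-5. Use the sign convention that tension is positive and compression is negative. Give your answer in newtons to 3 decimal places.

4181.807

N=7 nodes, M=11 members, R=3 reactions → 2N=14, M+R=14
member 0 (0-1): L=1.9980, (cx,cy)=(0.3228,0.9465)
member 1 (0-2): L=1.2270, (cx,cy)=(1.0000,0.0000)
member 2 (1-2): L=1.9785, (cx,cy)=(0.2942,-0.9558)
member 3 (1-3): L=1.0452, (cx,cy)=(0.9969,0.0785)
member 4 (2-3): L=2.0259, (cx,cy)=(0.2271,0.9739)
member 5 (2-4): L=1.1510, (cx,cy)=(1.0000,0.0000)
member 6 (3-4): L=2.0905, (cx,cy)=(0.3305,-0.9438)
member 7 (3-5): L=1.2676, (cx,cy)=(0.9782,0.2075)
member 8 (4-5): L=2.3024, (cx,cy)=(0.2384,0.9712)
member 9 (4-6): L=1.1220, (cx,cy)=(1.0000,0.0000)
member 10 (5-6): L=2.3083, (cx,cy)=(0.2482,-0.9687)
solve A·x = −loads:
  F[0-1] = -3975.0580 N (compression)
  F[0-2] = +315.3652 N (tension)
  F[1-2] = +3740.1354 N (tension)
  F[1-3] = -2390.8106 N (compression)
  F[2-3] = +656.0952 N (tension)
  F[2-4] = +2180.5201 N (tension)
  F[3-4] = -912.6343 N (compression)
  F[3-5] = -1975.8015 N (compression)
  F[4-5] = +4181.8069 N (tension)
  F[4-6] = +935.6722 N (tension)
  F[5-6] = -3769.2264 N (compression)
  Rx@0 = +967.8900 N
  Ry@0 = +3762.2257 N
  Ry@6 = +3651.2443 N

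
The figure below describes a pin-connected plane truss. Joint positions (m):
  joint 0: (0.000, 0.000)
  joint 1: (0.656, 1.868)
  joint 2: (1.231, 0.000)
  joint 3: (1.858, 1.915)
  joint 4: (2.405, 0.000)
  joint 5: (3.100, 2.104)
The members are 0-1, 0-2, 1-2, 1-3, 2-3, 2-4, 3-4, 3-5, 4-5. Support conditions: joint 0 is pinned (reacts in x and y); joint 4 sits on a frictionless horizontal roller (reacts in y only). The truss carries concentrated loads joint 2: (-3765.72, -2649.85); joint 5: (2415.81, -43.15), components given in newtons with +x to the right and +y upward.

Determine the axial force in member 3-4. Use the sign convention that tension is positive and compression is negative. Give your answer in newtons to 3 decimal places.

-3216.590

N=6 nodes, M=9 members, R=3 reactions → 2N=12, M+R=12
member 0 (0-1): L=1.9798, (cx,cy)=(0.3313,0.9435)
member 1 (0-2): L=1.2310, (cx,cy)=(1.0000,0.0000)
member 2 (1-2): L=1.9545, (cx,cy)=(0.2942,-0.9557)
member 3 (1-3): L=1.2029, (cx,cy)=(0.9992,0.0391)
member 4 (2-3): L=2.0150, (cx,cy)=(0.3112,0.9504)
member 5 (2-4): L=1.1740, (cx,cy)=(1.0000,0.0000)
member 6 (3-4): L=1.9916, (cx,cy)=(0.2747,-0.9615)
member 7 (3-5): L=1.2563, (cx,cy)=(0.9886,0.1504)
member 8 (4-5): L=2.2158, (cx,cy)=(0.3137,0.9495)
solve A·x = −loads:
  F[0-1] = +882.2397 N (tension)
  F[0-2] = -1642.2315 N (compression)
  F[1-2] = -848.7708 N (compression)
  F[1-3] = +542.4387 N (tension)
  F[2-3] = +3641.8512 N (tension)
  F[2-4] = +740.5823 N (tension)
  F[3-4] = -3216.5896 N (compression)
  F[3-5] = +2588.1355 N (tension)
  F[4-5] = -455.5000 N (compression)
  Rx@0 = +1349.9100 N
  Ry@0 = -832.4032 N
  Ry@4 = +3525.4032 N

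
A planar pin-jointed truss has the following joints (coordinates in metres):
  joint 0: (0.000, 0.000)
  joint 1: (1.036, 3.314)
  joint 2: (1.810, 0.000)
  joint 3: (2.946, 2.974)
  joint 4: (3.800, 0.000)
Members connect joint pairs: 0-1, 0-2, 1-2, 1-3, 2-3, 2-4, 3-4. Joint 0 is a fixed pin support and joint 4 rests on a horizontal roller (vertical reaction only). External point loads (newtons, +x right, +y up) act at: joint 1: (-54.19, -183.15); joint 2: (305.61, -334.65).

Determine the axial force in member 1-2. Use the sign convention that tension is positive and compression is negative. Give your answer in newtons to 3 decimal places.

195.784

N=5 nodes, M=7 members, R=3 reactions → 2N=10, M+R=10
member 0 (0-1): L=3.4722, (cx,cy)=(0.2984,0.9544)
member 1 (0-2): L=1.8100, (cx,cy)=(1.0000,0.0000)
member 2 (1-2): L=3.4032, (cx,cy)=(0.2274,-0.9738)
member 3 (1-3): L=1.9400, (cx,cy)=(0.9845,-0.1753)
member 4 (2-3): L=3.1836, (cx,cy)=(0.3568,0.9342)
member 5 (2-4): L=1.9900, (cx,cy)=(1.0000,0.0000)
member 6 (3-4): L=3.0942, (cx,cy)=(0.2760,-0.9612)
solve A·x = −loads:
  F[0-1] = -372.7048 N (compression)
  F[0-2] = +362.6252 N (tension)
  F[1-2] = +195.7844 N (tension)
  F[1-3] = -103.1395 N (compression)
  F[2-3] = +154.1439 N (tension)
  F[2-4] = +46.5399 N (tension)
  F[3-4] = -168.6219 N (compression)
  Rx@0 = -251.4200 N
  Ry@0 = +355.7278 N
  Ry@4 = +162.0722 N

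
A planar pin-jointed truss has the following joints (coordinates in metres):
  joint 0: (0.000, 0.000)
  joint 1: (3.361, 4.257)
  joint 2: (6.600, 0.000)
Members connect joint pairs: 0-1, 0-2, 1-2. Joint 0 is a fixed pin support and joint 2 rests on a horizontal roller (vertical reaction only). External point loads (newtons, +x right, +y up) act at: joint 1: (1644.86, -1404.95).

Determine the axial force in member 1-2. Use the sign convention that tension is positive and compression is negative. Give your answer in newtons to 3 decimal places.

-2232.127

N=3 nodes, M=3 members, R=3 reactions → 2N=6, M+R=6
member 0 (0-1): L=5.4239, (cx,cy)=(0.6197,0.7849)
member 1 (0-2): L=6.6000, (cx,cy)=(1.0000,0.0000)
member 2 (1-2): L=5.3491, (cx,cy)=(0.6055,-0.7958)
solve A·x = −loads:
  F[0-1] = +473.2602 N (tension)
  F[0-2] = +1351.5957 N (tension)
  F[1-2] = -2232.1267 N (compression)
  Rx@0 = -1644.8600 N
  Ry@0 = -371.4448 N
  Ry@2 = +1776.3948 N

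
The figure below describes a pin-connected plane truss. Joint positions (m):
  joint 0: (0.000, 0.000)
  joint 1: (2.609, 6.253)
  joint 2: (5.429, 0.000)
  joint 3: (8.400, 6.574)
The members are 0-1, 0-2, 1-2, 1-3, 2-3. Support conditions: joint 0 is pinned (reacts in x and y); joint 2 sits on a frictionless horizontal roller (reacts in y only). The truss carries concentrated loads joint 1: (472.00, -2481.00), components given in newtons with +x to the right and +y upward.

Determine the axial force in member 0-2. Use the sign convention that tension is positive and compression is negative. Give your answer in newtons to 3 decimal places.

N=4 nodes, M=5 members, R=3 reactions → 2N=8, M+R=8
member 0 (0-1): L=6.7755, (cx,cy)=(0.3851,0.9229)
member 1 (0-2): L=5.4290, (cx,cy)=(1.0000,0.0000)
member 2 (1-2): L=6.8595, (cx,cy)=(0.4111,-0.9116)
member 3 (1-3): L=5.7999, (cx,cy)=(0.9985,0.0553)
member 4 (2-3): L=7.2142, (cx,cy)=(0.4118,0.9113)
solve A·x = −loads:
  F[0-1] = -807.3273 N (compression)
  F[0-2] = +782.8743 N (tension)
  F[1-2] = -1904.2933 N (compression)
  F[1-3] = +0.0000 N (tension)
  F[2-3] = +0.0000 N (tension)
  Rx@0 = -472.0000 N
  Ry@0 = +745.0735 N
  Ry@2 = +1735.9265 N

782.874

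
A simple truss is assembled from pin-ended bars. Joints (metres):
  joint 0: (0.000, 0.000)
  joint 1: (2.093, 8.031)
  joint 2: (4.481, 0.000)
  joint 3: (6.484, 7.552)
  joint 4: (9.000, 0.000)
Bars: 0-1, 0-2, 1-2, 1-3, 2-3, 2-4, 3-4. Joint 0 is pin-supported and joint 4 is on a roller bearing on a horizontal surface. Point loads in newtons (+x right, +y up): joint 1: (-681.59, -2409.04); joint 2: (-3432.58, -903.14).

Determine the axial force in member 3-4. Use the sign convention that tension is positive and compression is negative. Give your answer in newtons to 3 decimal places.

N=5 nodes, M=7 members, R=3 reactions → 2N=10, M+R=10
member 0 (0-1): L=8.2993, (cx,cy)=(0.2522,0.9677)
member 1 (0-2): L=4.4810, (cx,cy)=(1.0000,0.0000)
member 2 (1-2): L=8.3785, (cx,cy)=(0.2850,-0.9585)
member 3 (1-3): L=4.4170, (cx,cy)=(0.9941,-0.1084)
member 4 (2-3): L=7.8131, (cx,cy)=(0.2564,0.9666)
member 5 (2-4): L=4.5190, (cx,cy)=(1.0000,0.0000)
member 6 (3-4): L=7.9601, (cx,cy)=(0.3161,-0.9487)
solve A·x = −loads:
  F[0-1] = -3007.7033 N (compression)
  F[0-2] = -3355.6532 N (compression)
  F[1-2] = +549.7312 N (tension)
  F[1-3] = -234.9941 N (compression)
  F[2-3] = +389.2175 N (tension)
  F[2-4] = +133.8269 N (tension)
  F[3-4] = -423.3997 N (compression)
  Rx@0 = +4114.1700 N
  Ry@0 = +2910.4865 N
  Ry@4 = +401.6935 N

-423.400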